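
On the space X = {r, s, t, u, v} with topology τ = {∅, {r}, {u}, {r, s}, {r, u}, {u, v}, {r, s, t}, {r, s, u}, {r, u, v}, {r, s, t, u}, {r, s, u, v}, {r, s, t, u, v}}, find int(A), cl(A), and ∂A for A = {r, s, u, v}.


int(A) = {r, s, u, v}, cl(A) = {r, s, t, u, v}, ∂A = {t}.

Closed sets in (X, τ) are complements of opens:
  closed(X, τ) = {∅, {t}, {v}, {s, t}, {t, v}, {u, v}, {r, s, t}, {s, t, v}, {t, u, v}, {r, s, t, v}, {s, t, u, v}, {r, s, t, u, v}}.
int(A) = ⋃ {U ∈ τ : U ⊆ A}. Opens contained in A: ∅, {r}, {u}, {r, s}, {r, u}, {u, v}, {r, s, u}, {r, u, v}, {r, s, u, v}.
Taking the union of these: int(A) = {r, s, u, v}.
cl(A) = ⋂ {C closed : A ⊆ C}. Closed sets containing A: {r, s, t, u, v}.
Intersecting these: cl(A) = {r, s, t, u, v}.
∂A = cl(A) ∖ int(A) = {r, s, t, u, v} ∖ {r, s, u, v} = {t}.


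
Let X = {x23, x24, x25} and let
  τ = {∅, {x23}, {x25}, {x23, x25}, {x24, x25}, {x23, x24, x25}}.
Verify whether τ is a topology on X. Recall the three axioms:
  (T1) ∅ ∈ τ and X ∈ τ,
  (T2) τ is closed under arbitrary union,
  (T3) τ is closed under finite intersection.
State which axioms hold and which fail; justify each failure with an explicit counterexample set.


τ IS a topology on X.

Axiom (T1): ∅ ∈ τ? Yes; X ∈ τ? Yes.
Axiom (T2/T3): check pairwise unions and intersections of members of τ.
All pairwise intersections and unions checked — each lies in τ. Therefore τ satisfies (T1), (T2), (T3): it IS a topology on X.


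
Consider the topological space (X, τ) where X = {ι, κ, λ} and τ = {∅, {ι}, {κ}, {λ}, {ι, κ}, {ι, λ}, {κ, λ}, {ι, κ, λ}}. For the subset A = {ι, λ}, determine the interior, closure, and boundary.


int(A) = {ι, λ}, cl(A) = {ι, λ}, ∂A = ∅.

Closed sets in (X, τ) are complements of opens:
  closed(X, τ) = {∅, {ι}, {κ}, {λ}, {ι, κ}, {ι, λ}, {κ, λ}, {ι, κ, λ}}.
int(A) = ⋃ {U ∈ τ : U ⊆ A}. Opens contained in A: ∅, {ι}, {λ}, {ι, λ}.
Taking the union of these: int(A) = {ι, λ}.
cl(A) = ⋂ {C closed : A ⊆ C}. Closed sets containing A: {ι, λ}, {ι, κ, λ}.
Intersecting these: cl(A) = {ι, λ}.
∂A = cl(A) ∖ int(A) = {ι, λ} ∖ {ι, λ} = ∅.


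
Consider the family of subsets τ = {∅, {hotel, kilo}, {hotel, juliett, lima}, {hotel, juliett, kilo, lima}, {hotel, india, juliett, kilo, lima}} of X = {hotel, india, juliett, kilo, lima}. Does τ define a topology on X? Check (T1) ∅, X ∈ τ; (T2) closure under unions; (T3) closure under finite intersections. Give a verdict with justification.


τ is NOT a topology on X.

Axiom (T1): ∅ ∈ τ? Yes; X ∈ τ? Yes.
Axiom (T2/T3): check pairwise unions and intersections of members of τ.
Counterexample for (T3): {hotel, kilo} ∩ {hotel, juliett, lima} = {hotel} ∉ τ. Therefore τ is NOT a topology.


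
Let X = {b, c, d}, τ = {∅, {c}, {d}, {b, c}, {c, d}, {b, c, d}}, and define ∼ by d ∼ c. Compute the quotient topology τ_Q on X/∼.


X/∼ = {[b], [c=d]}; |τ_Q| = 3.

Equivalence classes: [b], [c=d].
Quotient map π: X → X/∼ sends b ↦ [b], c ↦ [c=d], d ↦ [c=d].
For each subset V ⊆ X/∼, compute π^{-1}(V) ⊆ X and check whether π^{-1}(V) ∈ τ. V is open in τ_Q iff π^{-1}(V) ∈ τ.
  V = {}: π^{-1}(V) = ∅ ∈ τ ✓.
  V = {[b]}: π^{-1}(V) = {b} ∉ τ ✗.
  V = {[c=d]}: π^{-1}(V) = {c, d} ∈ τ ✓.
  V = {[b], [c=d]}: π^{-1}(V) = {b, c, d} ∈ τ ✓.
Open sets in the quotient: τ_Q = {{}, {[c=d]}, {[b], [c=d]}} (3 elements).


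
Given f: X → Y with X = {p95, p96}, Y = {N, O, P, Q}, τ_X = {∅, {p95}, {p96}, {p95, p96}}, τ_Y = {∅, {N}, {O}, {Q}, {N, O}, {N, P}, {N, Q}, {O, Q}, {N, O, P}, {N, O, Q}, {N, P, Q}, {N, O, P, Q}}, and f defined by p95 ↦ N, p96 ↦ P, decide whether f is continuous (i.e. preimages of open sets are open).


f IS continuous.

Compute f^{-1}(U) for each U ∈ τ_Y:
  U = ∅: f^{-1}(U) = ∅ ∈ τ_X ✓.
  U = {N}: f^{-1}(U) = {p95} ∈ τ_X ✓.
  U = {O}: f^{-1}(U) = ∅ ∈ τ_X ✓.
  U = {Q}: f^{-1}(U) = ∅ ∈ τ_X ✓.
  U = {N, O}: f^{-1}(U) = {p95} ∈ τ_X ✓.
  U = {N, P}: f^{-1}(U) = {p95, p96} ∈ τ_X ✓.
  U = {N, Q}: f^{-1}(U) = {p95} ∈ τ_X ✓.
  U = {O, Q}: f^{-1}(U) = ∅ ∈ τ_X ✓.
  U = {N, O, P}: f^{-1}(U) = {p95, p96} ∈ τ_X ✓.
  U = {N, O, Q}: f^{-1}(U) = {p95} ∈ τ_X ✓.
  U = {N, P, Q}: f^{-1}(U) = {p95, p96} ∈ τ_X ✓.
  U = {N, O, P, Q}: f^{-1}(U) = {p95, p96} ∈ τ_X ✓.
Every preimage lies in τ_X, so f IS continuous.


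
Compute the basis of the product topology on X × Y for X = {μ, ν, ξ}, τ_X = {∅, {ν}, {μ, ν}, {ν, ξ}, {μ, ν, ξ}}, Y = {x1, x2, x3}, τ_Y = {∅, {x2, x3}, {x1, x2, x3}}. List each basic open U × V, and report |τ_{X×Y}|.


Basis B = {∅ × ∅, {ν} × {x2, x3}, {ν} × {x1, x2, x3}, {μ, ν} × {x2, x3}, {ν, ξ} × {x2, x3}, {μ, ν} × {x1, x2, x3}, {μ, ν, ξ} × {x2, x3}, {ν, ξ} × {x1, x2, x3}, {μ, ν, ξ} × {x1, x2, x3}}; |τ_{X×Y}| = 14.

Enumerate products U × V with U ∈ τ_X, V ∈ τ_Y (deduplicated):
  ∅ × ∅ = {} (∅)
  {ν} × {x2, x3} = {(ν,x2), (ν,x3)}
  {ν} × {x1, x2, x3} = {(ν,x1), (ν,x2), (ν,x3)}
  {μ, ν} × {x2, x3} = {(μ,x2), (μ,x3), (ν,x2), (ν,x3)}
  {ν, ξ} × {x2, x3} = {(ν,x2), (ν,x3), (ξ,x2), (ξ,x3)}
  {μ, ν} × {x1, x2, x3} = {(μ,x1), (μ,x2), (μ,x3), (ν,x1), (ν,x2), (ν,x3)}
  {μ, ν, ξ} × {x2, x3} = {(μ,x2), (μ,x3), (ν,x2), (ν,x3), (ξ,x2), (ξ,x3)}
  {ν, ξ} × {x1, x2, x3} = {(ν,x1), (ν,x2), (ν,x3), (ξ,x1), (ξ,x2), (ξ,x3)}
  {μ, ν, ξ} × {x1, x2, x3} = {(μ,x1), (μ,x2), (μ,x3), (ν,x1), (ν,x2), (ν,x3), (ξ,x1), (ξ,x2), (ξ,x3)}
These 9 distinct sets form the basis B.
Close under arbitrary unions to get τ_{X×Y}; counting gives |τ_{X×Y}| = 14.


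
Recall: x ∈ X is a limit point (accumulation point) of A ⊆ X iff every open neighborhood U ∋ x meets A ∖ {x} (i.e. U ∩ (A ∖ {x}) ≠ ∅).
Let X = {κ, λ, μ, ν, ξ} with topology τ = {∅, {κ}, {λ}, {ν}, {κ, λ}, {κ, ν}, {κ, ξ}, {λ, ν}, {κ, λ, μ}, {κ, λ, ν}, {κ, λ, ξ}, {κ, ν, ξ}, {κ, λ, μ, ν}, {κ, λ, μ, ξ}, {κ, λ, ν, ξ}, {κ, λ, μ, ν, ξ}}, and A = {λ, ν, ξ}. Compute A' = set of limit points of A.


A' = {μ}

For each x ∈ X, list the open sets U ∈ τ with x ∈ U, then check whether U ∩ (A ∖ {x}) ≠ ∅ for every such U.
  x = κ: open {κ} ∋ x has {κ} ∩ (A ∖ {κ}) = ∅, so x is NOT a limit point.
  x = λ: open {λ} ∋ x has {λ} ∩ (A ∖ {λ}) = ∅, so x is NOT a limit point.
  x = μ: opens ∋ x are {κ, λ, μ}, {κ, λ, μ, ν}, {κ, λ, μ, ξ}, {κ, λ, μ, ν, ξ}; each meets A ∖ {μ}, so x IS a limit point.
  x = ν: open {ν} ∋ x has {ν} ∩ (A ∖ {ν}) = ∅, so x is NOT a limit point.
  x = ξ: open {κ, ξ} ∋ x has {κ, ξ} ∩ (A ∖ {ξ}) = ∅, so x is NOT a limit point.
Collecting: A' = {μ}.


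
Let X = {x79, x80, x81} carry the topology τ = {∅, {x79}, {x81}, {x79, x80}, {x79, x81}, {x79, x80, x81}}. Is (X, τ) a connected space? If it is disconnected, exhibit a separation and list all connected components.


(X, τ) is disconnected; components = [{x81}, {x79, x80}].

Find clopen sets (U ∈ τ with X ∖ U ∈ τ):
  U = ∅, X ∖ U = {x79, x80, x81} — both open, so U is clopen.
  U = {x81}, X ∖ U = {x79, x80} — both open, so U is clopen.
  U = {x79, x80}, X ∖ U = {x81} — both open, so U is clopen.
  U = {x79, x80, x81}, X ∖ U = ∅ — both open, so U is clopen.
Nontrivial clopen(s) exist: e.g. {x79, x80}. So (X, τ) is disconnected.
Compute connected components by grouping points that agree on all clopens:
  component: {x81}
  component: {x79, x80}


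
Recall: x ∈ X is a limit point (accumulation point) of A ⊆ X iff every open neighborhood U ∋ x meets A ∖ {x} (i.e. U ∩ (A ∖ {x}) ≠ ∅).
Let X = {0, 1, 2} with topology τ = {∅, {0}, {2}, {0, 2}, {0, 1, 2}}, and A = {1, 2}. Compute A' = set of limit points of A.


A' = {1}

For each x ∈ X, list the open sets U ∈ τ with x ∈ U, then check whether U ∩ (A ∖ {x}) ≠ ∅ for every such U.
  x = 0: open {0} ∋ x has {0} ∩ (A ∖ {0}) = ∅, so x is NOT a limit point.
  x = 1: opens ∋ x are {0, 1, 2}; each meets A ∖ {1}, so x IS a limit point.
  x = 2: open {2} ∋ x has {2} ∩ (A ∖ {2}) = ∅, so x is NOT a limit point.
Collecting: A' = {1}.


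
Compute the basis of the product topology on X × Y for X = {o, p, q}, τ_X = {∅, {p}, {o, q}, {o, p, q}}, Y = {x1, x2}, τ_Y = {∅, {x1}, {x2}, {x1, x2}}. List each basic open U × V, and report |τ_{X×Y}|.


Basis B = {∅ × ∅, {p} × {x1}, {p} × {x2}, {o, q} × {x1}, {o, q} × {x2}, {p} × {x1, x2}, {o, p, q} × {x1}, {o, p, q} × {x2}, {o, q} × {x1, x2}, {o, p, q} × {x1, x2}}; |τ_{X×Y}| = 16.

Enumerate products U × V with U ∈ τ_X, V ∈ τ_Y (deduplicated):
  ∅ × ∅ = {} (∅)
  {p} × {x1} = {(p,x1)}
  {p} × {x2} = {(p,x2)}
  {o, q} × {x1} = {(o,x1), (q,x1)}
  {o, q} × {x2} = {(o,x2), (q,x2)}
  {p} × {x1, x2} = {(p,x1), (p,x2)}
  {o, p, q} × {x1} = {(o,x1), (p,x1), (q,x1)}
  {o, p, q} × {x2} = {(o,x2), (p,x2), (q,x2)}
  {o, q} × {x1, x2} = {(o,x1), (o,x2), (q,x1), (q,x2)}
  {o, p, q} × {x1, x2} = {(o,x1), (o,x2), (p,x1), (p,x2), (q,x1), (q,x2)}
These 10 distinct sets form the basis B.
Close under arbitrary unions to get τ_{X×Y}; counting gives |τ_{X×Y}| = 16.


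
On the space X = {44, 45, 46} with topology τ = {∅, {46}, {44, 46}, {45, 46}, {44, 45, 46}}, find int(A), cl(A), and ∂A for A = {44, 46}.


int(A) = {44, 46}, cl(A) = {44, 45, 46}, ∂A = {45}.

Closed sets in (X, τ) are complements of opens:
  closed(X, τ) = {∅, {44}, {45}, {44, 45}, {44, 45, 46}}.
int(A) = ⋃ {U ∈ τ : U ⊆ A}. Opens contained in A: ∅, {46}, {44, 46}.
Taking the union of these: int(A) = {44, 46}.
cl(A) = ⋂ {C closed : A ⊆ C}. Closed sets containing A: {44, 45, 46}.
Intersecting these: cl(A) = {44, 45, 46}.
∂A = cl(A) ∖ int(A) = {44, 45, 46} ∖ {44, 46} = {45}.


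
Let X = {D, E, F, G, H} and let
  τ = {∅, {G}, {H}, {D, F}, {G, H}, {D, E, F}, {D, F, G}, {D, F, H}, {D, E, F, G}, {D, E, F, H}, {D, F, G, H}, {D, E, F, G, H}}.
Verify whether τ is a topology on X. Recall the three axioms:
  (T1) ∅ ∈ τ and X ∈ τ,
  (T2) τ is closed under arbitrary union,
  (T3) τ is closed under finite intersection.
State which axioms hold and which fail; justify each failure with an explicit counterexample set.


τ IS a topology on X.

Axiom (T1): ∅ ∈ τ? Yes; X ∈ τ? Yes.
Axiom (T2/T3): check pairwise unions and intersections of members of τ.
All pairwise intersections and unions checked — each lies in τ. Therefore τ satisfies (T1), (T2), (T3): it IS a topology on X.


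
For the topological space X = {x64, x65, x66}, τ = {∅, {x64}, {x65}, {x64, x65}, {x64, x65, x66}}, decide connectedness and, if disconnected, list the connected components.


(X, τ) is connected.

Find clopen sets (U ∈ τ with X ∖ U ∈ τ):
  U = ∅, X ∖ U = {x64, x65, x66} — both open, so U is clopen.
  U = {x64, x65, x66}, X ∖ U = ∅ — both open, so U is clopen.
Only trivial clopens (∅ and X) exist, so (X, τ) is connected.
Compute connected components by grouping points that agree on all clopens:
  component: {x64, x65, x66}


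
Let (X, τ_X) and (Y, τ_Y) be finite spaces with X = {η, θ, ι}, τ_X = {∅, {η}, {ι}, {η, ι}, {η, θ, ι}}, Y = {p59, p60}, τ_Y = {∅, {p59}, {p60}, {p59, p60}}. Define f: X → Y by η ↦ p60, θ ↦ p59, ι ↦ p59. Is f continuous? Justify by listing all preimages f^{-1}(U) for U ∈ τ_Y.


f is NOT continuous.

Compute f^{-1}(U) for each U ∈ τ_Y:
  U = ∅: f^{-1}(U) = ∅ ∈ τ_X ✓.
  U = {p59}: f^{-1}(U) = {θ, ι} ∉ τ_X ✗.
  U = {p60}: f^{-1}(U) = {η} ∈ τ_X ✓.
  U = {p59, p60}: f^{-1}(U) = {η, θ, ι} ∈ τ_X ✓.
Found U = {p59} with f^{-1}(U) = {θ, ι} not in τ_X. Therefore f is NOT continuous.


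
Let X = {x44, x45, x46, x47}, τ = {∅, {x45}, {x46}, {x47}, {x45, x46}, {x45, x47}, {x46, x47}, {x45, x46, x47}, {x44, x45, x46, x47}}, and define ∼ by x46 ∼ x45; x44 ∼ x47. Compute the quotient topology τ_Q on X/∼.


X/∼ = {[x44=x47], [x45=x46]}; |τ_Q| = 3.

Equivalence classes: [x44=x47], [x45=x46].
Quotient map π: X → X/∼ sends x44 ↦ [x44=x47], x45 ↦ [x45=x46], x46 ↦ [x45=x46], x47 ↦ [x44=x47].
For each subset V ⊆ X/∼, compute π^{-1}(V) ⊆ X and check whether π^{-1}(V) ∈ τ. V is open in τ_Q iff π^{-1}(V) ∈ τ.
  V = {}: π^{-1}(V) = ∅ ∈ τ ✓.
  V = {[x44=x47]}: π^{-1}(V) = {x44, x47} ∉ τ ✗.
  V = {[x45=x46]}: π^{-1}(V) = {x45, x46} ∈ τ ✓.
  V = {[x44=x47], [x45=x46]}: π^{-1}(V) = {x44, x45, x46, x47} ∈ τ ✓.
Open sets in the quotient: τ_Q = {{}, {[x45=x46]}, {[x44=x47], [x45=x46]}} (3 elements).


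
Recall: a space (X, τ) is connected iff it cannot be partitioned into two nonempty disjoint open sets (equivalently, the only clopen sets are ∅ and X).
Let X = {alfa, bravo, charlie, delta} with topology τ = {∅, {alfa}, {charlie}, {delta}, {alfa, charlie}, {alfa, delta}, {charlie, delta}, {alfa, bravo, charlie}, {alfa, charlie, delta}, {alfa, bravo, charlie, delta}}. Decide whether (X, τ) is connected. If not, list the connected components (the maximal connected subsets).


(X, τ) is disconnected; components = [{delta}, {alfa, bravo, charlie}].

Find clopen sets (U ∈ τ with X ∖ U ∈ τ):
  U = ∅, X ∖ U = {alfa, bravo, charlie, delta} — both open, so U is clopen.
  U = {delta}, X ∖ U = {alfa, bravo, charlie} — both open, so U is clopen.
  U = {alfa, bravo, charlie}, X ∖ U = {delta} — both open, so U is clopen.
  U = {alfa, bravo, charlie, delta}, X ∖ U = ∅ — both open, so U is clopen.
Nontrivial clopen(s) exist: e.g. {delta}. So (X, τ) is disconnected.
Compute connected components by grouping points that agree on all clopens:
  component: {delta}
  component: {alfa, bravo, charlie}


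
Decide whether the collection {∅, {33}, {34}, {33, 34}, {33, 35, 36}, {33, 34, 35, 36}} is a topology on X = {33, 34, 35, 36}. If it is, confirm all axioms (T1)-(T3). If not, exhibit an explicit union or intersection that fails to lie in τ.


τ IS a topology on X.

Axiom (T1): ∅ ∈ τ? Yes; X ∈ τ? Yes.
Axiom (T2/T3): check pairwise unions and intersections of members of τ.
All pairwise intersections and unions checked — each lies in τ. Therefore τ satisfies (T1), (T2), (T3): it IS a topology on X.


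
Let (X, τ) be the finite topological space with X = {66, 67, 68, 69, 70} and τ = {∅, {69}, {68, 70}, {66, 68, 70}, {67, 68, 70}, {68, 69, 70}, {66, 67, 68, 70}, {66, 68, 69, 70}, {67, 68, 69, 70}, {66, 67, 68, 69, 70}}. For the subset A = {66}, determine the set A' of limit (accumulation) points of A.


A' = ∅

For each x ∈ X, list the open sets U ∈ τ with x ∈ U, then check whether U ∩ (A ∖ {x}) ≠ ∅ for every such U.
  x = 66: open {66, 68, 70} ∋ x has {66, 68, 70} ∩ (A ∖ {66}) = ∅, so x is NOT a limit point.
  x = 67: open {67, 68, 70} ∋ x has {67, 68, 70} ∩ (A ∖ {67}) = ∅, so x is NOT a limit point.
  x = 68: open {68, 70} ∋ x has {68, 70} ∩ (A ∖ {68}) = ∅, so x is NOT a limit point.
  x = 69: open {69} ∋ x has {69} ∩ (A ∖ {69}) = ∅, so x is NOT a limit point.
  x = 70: open {68, 70} ∋ x has {68, 70} ∩ (A ∖ {70}) = ∅, so x is NOT a limit point.
Collecting: A' = ∅.


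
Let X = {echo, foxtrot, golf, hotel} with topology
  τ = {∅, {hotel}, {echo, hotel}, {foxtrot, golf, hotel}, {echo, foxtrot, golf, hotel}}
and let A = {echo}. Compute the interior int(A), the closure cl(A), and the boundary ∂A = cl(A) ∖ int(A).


int(A) = ∅, cl(A) = {echo}, ∂A = {echo}.

Closed sets in (X, τ) are complements of opens:
  closed(X, τ) = {∅, {echo}, {foxtrot, golf}, {echo, foxtrot, golf}, {echo, foxtrot, golf, hotel}}.
int(A) = ⋃ {U ∈ τ : U ⊆ A}. Opens contained in A: ∅.
Taking the union of these: int(A) = ∅.
cl(A) = ⋂ {C closed : A ⊆ C}. Closed sets containing A: {echo}, {echo, foxtrot, golf}, {echo, foxtrot, golf, hotel}.
Intersecting these: cl(A) = {echo}.
∂A = cl(A) ∖ int(A) = {echo} ∖ ∅ = {echo}.


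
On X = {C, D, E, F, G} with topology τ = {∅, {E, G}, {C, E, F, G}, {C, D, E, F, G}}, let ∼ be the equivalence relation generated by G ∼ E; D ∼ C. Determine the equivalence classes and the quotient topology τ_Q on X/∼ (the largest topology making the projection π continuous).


X/∼ = {[C=D], [E=G], [F]}; |τ_Q| = 3.

Equivalence classes: [C=D], [E=G], [F].
Quotient map π: X → X/∼ sends C ↦ [C=D], D ↦ [C=D], E ↦ [E=G], F ↦ [F], G ↦ [E=G].
For each subset V ⊆ X/∼, compute π^{-1}(V) ⊆ X and check whether π^{-1}(V) ∈ τ. V is open in τ_Q iff π^{-1}(V) ∈ τ.
  V = {}: π^{-1}(V) = ∅ ∈ τ ✓.
  V = {[C=D]}: π^{-1}(V) = {C, D} ∉ τ ✗.
  V = {[E=G]}: π^{-1}(V) = {E, G} ∈ τ ✓.
  V = {[C=D], [E=G]}: π^{-1}(V) = {C, D, E, G} ∉ τ ✗.
  V = {[F]}: π^{-1}(V) = {F} ∉ τ ✗.
  V = {[C=D], [F]}: π^{-1}(V) = {C, D, F} ∉ τ ✗.
  V = {[E=G], [F]}: π^{-1}(V) = {E, F, G} ∉ τ ✗.
  V = {[C=D], [E=G], [F]}: π^{-1}(V) = {C, D, E, F, G} ∈ τ ✓.
Open sets in the quotient: τ_Q = {{}, {[E=G]}, {[C=D], [E=G], [F]}} (3 elements).


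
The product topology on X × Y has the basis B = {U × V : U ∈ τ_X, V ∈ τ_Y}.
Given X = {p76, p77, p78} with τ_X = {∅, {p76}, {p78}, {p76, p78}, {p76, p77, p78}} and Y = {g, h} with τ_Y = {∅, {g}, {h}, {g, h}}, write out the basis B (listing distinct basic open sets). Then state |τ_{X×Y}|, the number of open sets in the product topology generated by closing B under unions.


Basis B = {∅ × ∅, {p76} × {g}, {p76} × {h}, {p78} × {g}, {p78} × {h}, {p76} × {g, h}, {p76, p78} × {g}, {p76, p78} × {h}, {p78} × {g, h}, {p76, p77, p78} × {g}, {p76, p77, p78} × {h}, {p76, p78} × {g, h}, {p76, p77, p78} × {g, h}}; |τ_{X×Y}| = 25.

Enumerate products U × V with U ∈ τ_X, V ∈ τ_Y (deduplicated):
  ∅ × ∅ = {} (∅)
  {p76} × {g} = {(p76,g)}
  {p76} × {h} = {(p76,h)}
  {p78} × {g} = {(p78,g)}
  {p78} × {h} = {(p78,h)}
  {p76} × {g, h} = {(p76,g), (p76,h)}
  {p76, p78} × {g} = {(p76,g), (p78,g)}
  {p76, p78} × {h} = {(p76,h), (p78,h)}
  {p78} × {g, h} = {(p78,g), (p78,h)}
  {p76, p77, p78} × {g} = {(p76,g), (p77,g), (p78,g)}
  {p76, p77, p78} × {h} = {(p76,h), (p77,h), (p78,h)}
  {p76, p78} × {g, h} = {(p76,g), (p76,h), (p78,g), (p78,h)}
  {p76, p77, p78} × {g, h} = {(p76,g), (p76,h), (p77,g), (p77,h), (p78,g), (p78,h)}
These 13 distinct sets form the basis B.
Close under arbitrary unions to get τ_{X×Y}; counting gives |τ_{X×Y}| = 25.


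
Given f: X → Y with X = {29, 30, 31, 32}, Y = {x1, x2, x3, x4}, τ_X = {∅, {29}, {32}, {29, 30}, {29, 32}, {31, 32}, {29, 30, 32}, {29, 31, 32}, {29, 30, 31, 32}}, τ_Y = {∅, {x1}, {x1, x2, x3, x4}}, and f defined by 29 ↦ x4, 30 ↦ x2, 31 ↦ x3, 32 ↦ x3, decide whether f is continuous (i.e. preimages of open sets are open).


f IS continuous.

Compute f^{-1}(U) for each U ∈ τ_Y:
  U = ∅: f^{-1}(U) = ∅ ∈ τ_X ✓.
  U = {x1}: f^{-1}(U) = ∅ ∈ τ_X ✓.
  U = {x1, x2, x3, x4}: f^{-1}(U) = {29, 30, 31, 32} ∈ τ_X ✓.
Every preimage lies in τ_X, so f IS continuous.


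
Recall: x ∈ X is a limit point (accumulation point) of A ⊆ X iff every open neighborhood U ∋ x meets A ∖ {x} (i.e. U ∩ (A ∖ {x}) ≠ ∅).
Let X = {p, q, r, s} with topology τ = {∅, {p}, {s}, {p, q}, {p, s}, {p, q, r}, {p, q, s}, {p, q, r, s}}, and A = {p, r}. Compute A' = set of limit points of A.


A' = {q, r}

For each x ∈ X, list the open sets U ∈ τ with x ∈ U, then check whether U ∩ (A ∖ {x}) ≠ ∅ for every such U.
  x = p: open {p} ∋ x has {p} ∩ (A ∖ {p}) = ∅, so x is NOT a limit point.
  x = q: opens ∋ x are {p, q}, {p, q, r}, {p, q, s}, {p, q, r, s}; each meets A ∖ {q}, so x IS a limit point.
  x = r: opens ∋ x are {p, q, r}, {p, q, r, s}; each meets A ∖ {r}, so x IS a limit point.
  x = s: open {s} ∋ x has {s} ∩ (A ∖ {s}) = ∅, so x is NOT a limit point.
Collecting: A' = {q, r}.


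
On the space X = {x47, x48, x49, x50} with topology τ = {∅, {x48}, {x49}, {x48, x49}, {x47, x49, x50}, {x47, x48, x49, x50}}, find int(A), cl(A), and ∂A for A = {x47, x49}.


int(A) = {x49}, cl(A) = {x47, x49, x50}, ∂A = {x47, x50}.

Closed sets in (X, τ) are complements of opens:
  closed(X, τ) = {∅, {x48}, {x47, x50}, {x47, x48, x50}, {x47, x49, x50}, {x47, x48, x49, x50}}.
int(A) = ⋃ {U ∈ τ : U ⊆ A}. Opens contained in A: ∅, {x49}.
Taking the union of these: int(A) = {x49}.
cl(A) = ⋂ {C closed : A ⊆ C}. Closed sets containing A: {x47, x49, x50}, {x47, x48, x49, x50}.
Intersecting these: cl(A) = {x47, x49, x50}.
∂A = cl(A) ∖ int(A) = {x47, x49, x50} ∖ {x49} = {x47, x50}.


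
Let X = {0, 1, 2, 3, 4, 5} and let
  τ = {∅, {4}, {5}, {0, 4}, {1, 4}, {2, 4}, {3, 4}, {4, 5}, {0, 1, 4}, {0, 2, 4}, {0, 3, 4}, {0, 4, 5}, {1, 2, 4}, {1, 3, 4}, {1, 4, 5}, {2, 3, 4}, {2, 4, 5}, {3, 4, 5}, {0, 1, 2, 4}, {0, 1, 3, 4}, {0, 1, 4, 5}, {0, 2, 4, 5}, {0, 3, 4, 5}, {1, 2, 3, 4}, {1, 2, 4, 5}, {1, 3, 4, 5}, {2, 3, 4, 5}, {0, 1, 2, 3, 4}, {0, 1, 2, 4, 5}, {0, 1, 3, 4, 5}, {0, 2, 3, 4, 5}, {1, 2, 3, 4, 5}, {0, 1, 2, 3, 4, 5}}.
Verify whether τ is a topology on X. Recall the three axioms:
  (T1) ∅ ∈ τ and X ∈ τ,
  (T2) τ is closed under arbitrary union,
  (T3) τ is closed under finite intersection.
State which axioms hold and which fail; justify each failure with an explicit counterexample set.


τ is NOT a topology on X.

Axiom (T1): ∅ ∈ τ? Yes; X ∈ τ? Yes.
Axiom (T2/T3): check pairwise unions and intersections of members of τ.
Counterexample for (T2): {0, 4} ∪ {2, 3, 4} = {0, 2, 3, 4} ∉ τ. Therefore τ is NOT a topology.


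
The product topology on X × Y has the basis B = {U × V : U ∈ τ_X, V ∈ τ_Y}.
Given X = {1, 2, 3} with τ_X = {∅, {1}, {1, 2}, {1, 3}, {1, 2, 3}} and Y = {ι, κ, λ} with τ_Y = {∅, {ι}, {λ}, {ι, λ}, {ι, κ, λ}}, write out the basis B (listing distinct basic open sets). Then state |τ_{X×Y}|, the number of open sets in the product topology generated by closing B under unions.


Basis B = {∅ × ∅, {1} × {ι}, {1} × {λ}, {1} × {ι, λ}, {1, 2} × {ι}, {1, 3} × {ι}, {1, 2} × {λ}, {1, 3} × {λ}, {1} × {ι, κ, λ}, {1, 2, 3} × {ι}, {1, 2, 3} × {λ}, {1, 2} × {ι, λ}, {1, 3} × {ι, λ}, {1, 2} × {ι, κ, λ}, {1, 3} × {ι, κ, λ}, {1, 2, 3} × {ι, λ}, {1, 2, 3} × {ι, κ, λ}}; |τ_{X×Y}| = 50.

Enumerate products U × V with U ∈ τ_X, V ∈ τ_Y (deduplicated):
  ∅ × ∅ = {} (∅)
  {1} × {ι} = {(1,ι)}
  {1} × {λ} = {(1,λ)}
  {1} × {ι, λ} = {(1,ι), (1,λ)}
  {1, 2} × {ι} = {(1,ι), (2,ι)}
  {1, 3} × {ι} = {(1,ι), (3,ι)}
  {1, 2} × {λ} = {(1,λ), (2,λ)}
  {1, 3} × {λ} = {(1,λ), (3,λ)}
  {1} × {ι, κ, λ} = {(1,ι), (1,κ), (1,λ)}
  {1, 2, 3} × {ι} = {(1,ι), (2,ι), (3,ι)}
  {1, 2, 3} × {λ} = {(1,λ), (2,λ), (3,λ)}
  {1, 2} × {ι, λ} = {(1,ι), (1,λ), (2,ι), (2,λ)}
  {1, 3} × {ι, λ} = {(1,ι), (1,λ), (3,ι), (3,λ)}
  {1, 2} × {ι, κ, λ} = {(1,ι), (1,κ), (1,λ), (2,ι), (2,κ), (2,λ)}
  {1, 3} × {ι, κ, λ} = {(1,ι), (1,κ), (1,λ), (3,ι), (3,κ), (3,λ)}
  {1, 2, 3} × {ι, λ} = {(1,ι), (1,λ), (2,ι), (2,λ), (3,ι), (3,λ)}
  {1, 2, 3} × {ι, κ, λ} = {(1,ι), (1,κ), (1,λ), (2,ι), (2,κ), (2,λ), (3,ι), (3,κ), (3,λ)}
These 17 distinct sets form the basis B.
Close under arbitrary unions to get τ_{X×Y}; counting gives |τ_{X×Y}| = 50.


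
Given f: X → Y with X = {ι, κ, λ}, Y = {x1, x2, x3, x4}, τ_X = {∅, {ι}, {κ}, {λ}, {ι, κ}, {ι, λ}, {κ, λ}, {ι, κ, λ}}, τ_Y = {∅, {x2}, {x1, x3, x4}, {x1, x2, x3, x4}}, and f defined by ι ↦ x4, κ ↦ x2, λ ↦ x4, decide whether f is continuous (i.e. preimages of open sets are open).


f IS continuous.

Compute f^{-1}(U) for each U ∈ τ_Y:
  U = ∅: f^{-1}(U) = ∅ ∈ τ_X ✓.
  U = {x2}: f^{-1}(U) = {κ} ∈ τ_X ✓.
  U = {x1, x3, x4}: f^{-1}(U) = {ι, λ} ∈ τ_X ✓.
  U = {x1, x2, x3, x4}: f^{-1}(U) = {ι, κ, λ} ∈ τ_X ✓.
Every preimage lies in τ_X, so f IS continuous.


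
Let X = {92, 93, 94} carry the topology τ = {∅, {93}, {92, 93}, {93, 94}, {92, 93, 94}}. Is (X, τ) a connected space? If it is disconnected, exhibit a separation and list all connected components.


(X, τ) is connected.

Find clopen sets (U ∈ τ with X ∖ U ∈ τ):
  U = ∅, X ∖ U = {92, 93, 94} — both open, so U is clopen.
  U = {92, 93, 94}, X ∖ U = ∅ — both open, so U is clopen.
Only trivial clopens (∅ and X) exist, so (X, τ) is connected.
Compute connected components by grouping points that agree on all clopens:
  component: {92, 93, 94}


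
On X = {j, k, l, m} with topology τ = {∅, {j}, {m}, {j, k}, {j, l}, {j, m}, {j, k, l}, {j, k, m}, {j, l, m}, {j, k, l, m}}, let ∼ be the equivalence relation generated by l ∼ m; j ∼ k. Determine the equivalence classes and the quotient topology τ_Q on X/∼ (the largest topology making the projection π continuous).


X/∼ = {[j=k], [l=m]}; |τ_Q| = 3.

Equivalence classes: [j=k], [l=m].
Quotient map π: X → X/∼ sends j ↦ [j=k], k ↦ [j=k], l ↦ [l=m], m ↦ [l=m].
For each subset V ⊆ X/∼, compute π^{-1}(V) ⊆ X and check whether π^{-1}(V) ∈ τ. V is open in τ_Q iff π^{-1}(V) ∈ τ.
  V = {}: π^{-1}(V) = ∅ ∈ τ ✓.
  V = {[j=k]}: π^{-1}(V) = {j, k} ∈ τ ✓.
  V = {[l=m]}: π^{-1}(V) = {l, m} ∉ τ ✗.
  V = {[j=k], [l=m]}: π^{-1}(V) = {j, k, l, m} ∈ τ ✓.
Open sets in the quotient: τ_Q = {{}, {[j=k]}, {[j=k], [l=m]}} (3 elements).


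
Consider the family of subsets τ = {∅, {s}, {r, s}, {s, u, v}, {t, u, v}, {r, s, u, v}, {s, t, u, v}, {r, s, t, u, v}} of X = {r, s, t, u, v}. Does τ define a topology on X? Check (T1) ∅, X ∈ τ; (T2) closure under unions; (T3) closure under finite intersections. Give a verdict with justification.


τ is NOT a topology on X.

Axiom (T1): ∅ ∈ τ? Yes; X ∈ τ? Yes.
Axiom (T2/T3): check pairwise unions and intersections of members of τ.
Counterexample for (T3): {s, u, v} ∩ {t, u, v} = {u, v} ∉ τ. Therefore τ is NOT a topology.


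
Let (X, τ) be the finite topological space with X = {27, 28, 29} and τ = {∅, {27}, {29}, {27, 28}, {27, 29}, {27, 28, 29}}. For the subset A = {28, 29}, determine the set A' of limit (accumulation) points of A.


A' = ∅

For each x ∈ X, list the open sets U ∈ τ with x ∈ U, then check whether U ∩ (A ∖ {x}) ≠ ∅ for every such U.
  x = 27: open {27} ∋ x has {27} ∩ (A ∖ {27}) = ∅, so x is NOT a limit point.
  x = 28: open {27, 28} ∋ x has {27, 28} ∩ (A ∖ {28}) = ∅, so x is NOT a limit point.
  x = 29: open {29} ∋ x has {29} ∩ (A ∖ {29}) = ∅, so x is NOT a limit point.
Collecting: A' = ∅.


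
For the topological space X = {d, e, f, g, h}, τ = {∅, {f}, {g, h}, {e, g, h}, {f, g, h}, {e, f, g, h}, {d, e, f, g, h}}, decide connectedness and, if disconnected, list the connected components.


(X, τ) is connected.

Find clopen sets (U ∈ τ with X ∖ U ∈ τ):
  U = ∅, X ∖ U = {d, e, f, g, h} — both open, so U is clopen.
  U = {d, e, f, g, h}, X ∖ U = ∅ — both open, so U is clopen.
Only trivial clopens (∅ and X) exist, so (X, τ) is connected.
Compute connected components by grouping points that agree on all clopens:
  component: {d, e, f, g, h}


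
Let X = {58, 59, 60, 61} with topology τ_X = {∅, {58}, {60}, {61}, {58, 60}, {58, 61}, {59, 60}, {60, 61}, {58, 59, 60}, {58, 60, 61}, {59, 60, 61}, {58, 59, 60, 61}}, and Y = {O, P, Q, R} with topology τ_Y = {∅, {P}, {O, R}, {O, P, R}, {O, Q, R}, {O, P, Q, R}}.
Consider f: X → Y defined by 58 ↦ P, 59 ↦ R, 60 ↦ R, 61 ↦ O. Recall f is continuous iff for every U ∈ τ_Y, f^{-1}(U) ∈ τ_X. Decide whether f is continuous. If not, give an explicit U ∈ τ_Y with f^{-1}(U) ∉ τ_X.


f IS continuous.

Compute f^{-1}(U) for each U ∈ τ_Y:
  U = ∅: f^{-1}(U) = ∅ ∈ τ_X ✓.
  U = {P}: f^{-1}(U) = {58} ∈ τ_X ✓.
  U = {O, R}: f^{-1}(U) = {59, 60, 61} ∈ τ_X ✓.
  U = {O, P, R}: f^{-1}(U) = {58, 59, 60, 61} ∈ τ_X ✓.
  U = {O, Q, R}: f^{-1}(U) = {59, 60, 61} ∈ τ_X ✓.
  U = {O, P, Q, R}: f^{-1}(U) = {58, 59, 60, 61} ∈ τ_X ✓.
Every preimage lies in τ_X, so f IS continuous.


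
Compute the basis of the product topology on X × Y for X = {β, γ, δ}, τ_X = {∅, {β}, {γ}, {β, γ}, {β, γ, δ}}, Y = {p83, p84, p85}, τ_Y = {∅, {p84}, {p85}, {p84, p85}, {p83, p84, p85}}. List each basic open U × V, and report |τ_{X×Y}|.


Basis B = {∅ × ∅, {β} × {p84}, {β} × {p85}, {γ} × {p84}, {γ} × {p85}, {β} × {p84, p85}, {β, γ} × {p84}, {β, γ} × {p85}, {γ} × {p84, p85}, {β} × {p83, p84, p85}, {β, γ, δ} × {p84}, {β, γ, δ} × {p85}, {γ} × {p83, p84, p85}, {β, γ} × {p84, p85}, {β, γ} × {p83, p84, p85}, {β, γ, δ} × {p84, p85}, {β, γ, δ} × {p83, p84, p85}}; |τ_{X×Y}| = 48.

Enumerate products U × V with U ∈ τ_X, V ∈ τ_Y (deduplicated):
  ∅ × ∅ = {} (∅)
  {β} × {p84} = {(β,p84)}
  {β} × {p85} = {(β,p85)}
  {γ} × {p84} = {(γ,p84)}
  {γ} × {p85} = {(γ,p85)}
  {β} × {p84, p85} = {(β,p84), (β,p85)}
  {β, γ} × {p84} = {(β,p84), (γ,p84)}
  {β, γ} × {p85} = {(β,p85), (γ,p85)}
  {γ} × {p84, p85} = {(γ,p84), (γ,p85)}
  {β} × {p83, p84, p85} = {(β,p83), (β,p84), (β,p85)}
  {β, γ, δ} × {p84} = {(β,p84), (γ,p84), (δ,p84)}
  {β, γ, δ} × {p85} = {(β,p85), (γ,p85), (δ,p85)}
  {γ} × {p83, p84, p85} = {(γ,p83), (γ,p84), (γ,p85)}
  {β, γ} × {p84, p85} = {(β,p84), (β,p85), (γ,p84), (γ,p85)}
  {β, γ} × {p83, p84, p85} = {(β,p83), (β,p84), (β,p85), (γ,p83), (γ,p84), (γ,p85)}
  {β, γ, δ} × {p84, p85} = {(β,p84), (β,p85), (γ,p84), (γ,p85), (δ,p84), (δ,p85)}
  {β, γ, δ} × {p83, p84, p85} = {(β,p83), (β,p84), (β,p85), (γ,p83), (γ,p84), (γ,p85), (δ,p83), (δ,p84), (δ,p85)}
These 17 distinct sets form the basis B.
Close under arbitrary unions to get τ_{X×Y}; counting gives |τ_{X×Y}| = 48.


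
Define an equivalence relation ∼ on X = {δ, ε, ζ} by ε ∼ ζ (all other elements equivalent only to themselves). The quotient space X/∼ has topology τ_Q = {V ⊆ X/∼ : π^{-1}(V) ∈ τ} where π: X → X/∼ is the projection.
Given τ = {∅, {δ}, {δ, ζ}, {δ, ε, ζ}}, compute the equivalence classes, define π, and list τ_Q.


X/∼ = {[δ], [ε=ζ]}; |τ_Q| = 3.

Equivalence classes: [δ], [ε=ζ].
Quotient map π: X → X/∼ sends δ ↦ [δ], ε ↦ [ε=ζ], ζ ↦ [ε=ζ].
For each subset V ⊆ X/∼, compute π^{-1}(V) ⊆ X and check whether π^{-1}(V) ∈ τ. V is open in τ_Q iff π^{-1}(V) ∈ τ.
  V = {}: π^{-1}(V) = ∅ ∈ τ ✓.
  V = {[δ]}: π^{-1}(V) = {δ} ∈ τ ✓.
  V = {[ε=ζ]}: π^{-1}(V) = {ε, ζ} ∉ τ ✗.
  V = {[δ], [ε=ζ]}: π^{-1}(V) = {δ, ε, ζ} ∈ τ ✓.
Open sets in the quotient: τ_Q = {{}, {[δ]}, {[δ], [ε=ζ]}} (3 elements).


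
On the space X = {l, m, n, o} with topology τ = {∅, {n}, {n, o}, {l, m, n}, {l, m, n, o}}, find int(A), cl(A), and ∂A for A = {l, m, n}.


int(A) = {l, m, n}, cl(A) = {l, m, n, o}, ∂A = {o}.

Closed sets in (X, τ) are complements of opens:
  closed(X, τ) = {∅, {o}, {l, m}, {l, m, o}, {l, m, n, o}}.
int(A) = ⋃ {U ∈ τ : U ⊆ A}. Opens contained in A: ∅, {n}, {l, m, n}.
Taking the union of these: int(A) = {l, m, n}.
cl(A) = ⋂ {C closed : A ⊆ C}. Closed sets containing A: {l, m, n, o}.
Intersecting these: cl(A) = {l, m, n, o}.
∂A = cl(A) ∖ int(A) = {l, m, n, o} ∖ {l, m, n} = {o}.


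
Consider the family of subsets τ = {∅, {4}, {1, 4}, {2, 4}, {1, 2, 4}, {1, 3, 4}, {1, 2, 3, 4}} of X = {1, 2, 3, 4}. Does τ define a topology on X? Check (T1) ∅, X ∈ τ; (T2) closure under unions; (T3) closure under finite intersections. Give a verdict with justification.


τ IS a topology on X.

Axiom (T1): ∅ ∈ τ? Yes; X ∈ τ? Yes.
Axiom (T2/T3): check pairwise unions and intersections of members of τ.
All pairwise intersections and unions checked — each lies in τ. Therefore τ satisfies (T1), (T2), (T3): it IS a topology on X.


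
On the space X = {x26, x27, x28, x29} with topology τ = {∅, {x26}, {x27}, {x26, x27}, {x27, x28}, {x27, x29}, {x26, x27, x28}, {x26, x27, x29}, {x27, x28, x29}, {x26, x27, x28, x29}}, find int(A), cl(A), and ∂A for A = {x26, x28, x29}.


int(A) = {x26}, cl(A) = {x26, x28, x29}, ∂A = {x28, x29}.

Closed sets in (X, τ) are complements of opens:
  closed(X, τ) = {∅, {x26}, {x28}, {x29}, {x26, x28}, {x26, x29}, {x28, x29}, {x26, x28, x29}, {x27, x28, x29}, {x26, x27, x28, x29}}.
int(A) = ⋃ {U ∈ τ : U ⊆ A}. Opens contained in A: ∅, {x26}.
Taking the union of these: int(A) = {x26}.
cl(A) = ⋂ {C closed : A ⊆ C}. Closed sets containing A: {x26, x28, x29}, {x26, x27, x28, x29}.
Intersecting these: cl(A) = {x26, x28, x29}.
∂A = cl(A) ∖ int(A) = {x26, x28, x29} ∖ {x26} = {x28, x29}.


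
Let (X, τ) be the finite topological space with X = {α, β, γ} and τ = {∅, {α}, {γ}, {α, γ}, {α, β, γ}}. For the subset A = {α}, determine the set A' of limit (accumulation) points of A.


A' = {β}

For each x ∈ X, list the open sets U ∈ τ with x ∈ U, then check whether U ∩ (A ∖ {x}) ≠ ∅ for every such U.
  x = α: open {α} ∋ x has {α} ∩ (A ∖ {α}) = ∅, so x is NOT a limit point.
  x = β: opens ∋ x are {α, β, γ}; each meets A ∖ {β}, so x IS a limit point.
  x = γ: open {γ} ∋ x has {γ} ∩ (A ∖ {γ}) = ∅, so x is NOT a limit point.
Collecting: A' = {β}.


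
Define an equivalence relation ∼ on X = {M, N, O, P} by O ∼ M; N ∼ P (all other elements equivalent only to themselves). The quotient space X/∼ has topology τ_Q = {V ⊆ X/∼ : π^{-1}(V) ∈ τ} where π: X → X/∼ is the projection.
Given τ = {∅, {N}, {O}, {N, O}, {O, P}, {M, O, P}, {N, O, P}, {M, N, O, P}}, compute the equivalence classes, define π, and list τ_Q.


X/∼ = {[M=O], [N=P]}; |τ_Q| = 2.

Equivalence classes: [M=O], [N=P].
Quotient map π: X → X/∼ sends M ↦ [M=O], N ↦ [N=P], O ↦ [M=O], P ↦ [N=P].
For each subset V ⊆ X/∼, compute π^{-1}(V) ⊆ X and check whether π^{-1}(V) ∈ τ. V is open in τ_Q iff π^{-1}(V) ∈ τ.
  V = {}: π^{-1}(V) = ∅ ∈ τ ✓.
  V = {[M=O]}: π^{-1}(V) = {M, O} ∉ τ ✗.
  V = {[N=P]}: π^{-1}(V) = {N, P} ∉ τ ✗.
  V = {[M=O], [N=P]}: π^{-1}(V) = {M, N, O, P} ∈ τ ✓.
Open sets in the quotient: τ_Q = {{}, {[M=O], [N=P]}} (2 elements).


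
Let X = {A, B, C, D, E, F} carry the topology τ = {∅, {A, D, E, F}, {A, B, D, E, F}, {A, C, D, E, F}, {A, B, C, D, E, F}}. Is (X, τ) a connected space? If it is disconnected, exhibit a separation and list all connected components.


(X, τ) is connected.

Find clopen sets (U ∈ τ with X ∖ U ∈ τ):
  U = ∅, X ∖ U = {A, B, C, D, E, F} — both open, so U is clopen.
  U = {A, B, C, D, E, F}, X ∖ U = ∅ — both open, so U is clopen.
Only trivial clopens (∅ and X) exist, so (X, τ) is connected.
Compute connected components by grouping points that agree on all clopens:
  component: {A, B, C, D, E, F}


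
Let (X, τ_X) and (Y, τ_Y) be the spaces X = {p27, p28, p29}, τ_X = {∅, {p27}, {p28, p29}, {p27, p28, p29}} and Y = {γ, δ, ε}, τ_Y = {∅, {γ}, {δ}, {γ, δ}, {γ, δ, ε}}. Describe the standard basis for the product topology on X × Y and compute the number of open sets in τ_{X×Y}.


Basis B = {∅ × ∅, {p27} × {γ}, {p27} × {δ}, {p27} × {γ, δ}, {p28, p29} × {γ}, {p28, p29} × {δ}, {p27} × {γ, δ, ε}, {p27, p28, p29} × {γ}, {p27, p28, p29} × {δ}, {p28, p29} × {γ, δ}, {p27, p28, p29} × {γ, δ}, {p28, p29} × {γ, δ, ε}, {p27, p28, p29} × {γ, δ, ε}}; |τ_{X×Y}| = 25.

Enumerate products U × V with U ∈ τ_X, V ∈ τ_Y (deduplicated):
  ∅ × ∅ = {} (∅)
  {p27} × {γ} = {(p27,γ)}
  {p27} × {δ} = {(p27,δ)}
  {p27} × {γ, δ} = {(p27,γ), (p27,δ)}
  {p28, p29} × {γ} = {(p28,γ), (p29,γ)}
  {p28, p29} × {δ} = {(p28,δ), (p29,δ)}
  {p27} × {γ, δ, ε} = {(p27,γ), (p27,δ), (p27,ε)}
  {p27, p28, p29} × {γ} = {(p27,γ), (p28,γ), (p29,γ)}
  {p27, p28, p29} × {δ} = {(p27,δ), (p28,δ), (p29,δ)}
  {p28, p29} × {γ, δ} = {(p28,γ), (p28,δ), (p29,γ), (p29,δ)}
  {p27, p28, p29} × {γ, δ} = {(p27,γ), (p27,δ), (p28,γ), (p28,δ), (p29,γ), (p29,δ)}
  {p28, p29} × {γ, δ, ε} = {(p28,γ), (p28,δ), (p28,ε), (p29,γ), (p29,δ), (p29,ε)}
  {p27, p28, p29} × {γ, δ, ε} = {(p27,γ), (p27,δ), (p27,ε), (p28,γ), (p28,δ), (p28,ε), (p29,γ), (p29,δ), (p29,ε)}
These 13 distinct sets form the basis B.
Close under arbitrary unions to get τ_{X×Y}; counting gives |τ_{X×Y}| = 25.


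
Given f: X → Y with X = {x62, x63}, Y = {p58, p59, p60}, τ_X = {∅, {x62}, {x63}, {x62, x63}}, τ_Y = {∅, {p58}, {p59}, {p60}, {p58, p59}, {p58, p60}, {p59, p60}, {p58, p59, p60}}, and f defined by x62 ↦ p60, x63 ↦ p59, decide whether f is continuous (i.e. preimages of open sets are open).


f IS continuous.

Compute f^{-1}(U) for each U ∈ τ_Y:
  U = ∅: f^{-1}(U) = ∅ ∈ τ_X ✓.
  U = {p58}: f^{-1}(U) = ∅ ∈ τ_X ✓.
  U = {p59}: f^{-1}(U) = {x63} ∈ τ_X ✓.
  U = {p60}: f^{-1}(U) = {x62} ∈ τ_X ✓.
  U = {p58, p59}: f^{-1}(U) = {x63} ∈ τ_X ✓.
  U = {p58, p60}: f^{-1}(U) = {x62} ∈ τ_X ✓.
  U = {p59, p60}: f^{-1}(U) = {x62, x63} ∈ τ_X ✓.
  U = {p58, p59, p60}: f^{-1}(U) = {x62, x63} ∈ τ_X ✓.
Every preimage lies in τ_X, so f IS continuous.


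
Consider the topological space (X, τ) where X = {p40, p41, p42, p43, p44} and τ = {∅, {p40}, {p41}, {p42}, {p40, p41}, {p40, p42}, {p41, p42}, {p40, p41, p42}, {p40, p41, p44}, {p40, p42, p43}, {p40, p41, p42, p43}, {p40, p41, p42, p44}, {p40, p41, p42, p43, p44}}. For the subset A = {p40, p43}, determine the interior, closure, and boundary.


int(A) = {p40}, cl(A) = {p40, p43, p44}, ∂A = {p43, p44}.

Closed sets in (X, τ) are complements of opens:
  closed(X, τ) = {∅, {p43}, {p44}, {p41, p44}, {p42, p43}, {p43, p44}, {p40, p43, p44}, {p41, p43, p44}, {p42, p43, p44}, {p40, p41, p43, p44}, {p40, p42, p43, p44}, {p41, p42, p43, p44}, {p40, p41, p42, p43, p44}}.
int(A) = ⋃ {U ∈ τ : U ⊆ A}. Opens contained in A: ∅, {p40}.
Taking the union of these: int(A) = {p40}.
cl(A) = ⋂ {C closed : A ⊆ C}. Closed sets containing A: {p40, p43, p44}, {p40, p41, p43, p44}, {p40, p42, p43, p44}, {p40, p41, p42, p43, p44}.
Intersecting these: cl(A) = {p40, p43, p44}.
∂A = cl(A) ∖ int(A) = {p40, p43, p44} ∖ {p40} = {p43, p44}.


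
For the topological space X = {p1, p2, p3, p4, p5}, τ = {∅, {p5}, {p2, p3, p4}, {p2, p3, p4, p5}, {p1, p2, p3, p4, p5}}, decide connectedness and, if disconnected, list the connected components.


(X, τ) is connected.

Find clopen sets (U ∈ τ with X ∖ U ∈ τ):
  U = ∅, X ∖ U = {p1, p2, p3, p4, p5} — both open, so U is clopen.
  U = {p1, p2, p3, p4, p5}, X ∖ U = ∅ — both open, so U is clopen.
Only trivial clopens (∅ and X) exist, so (X, τ) is connected.
Compute connected components by grouping points that agree on all clopens:
  component: {p1, p2, p3, p4, p5}


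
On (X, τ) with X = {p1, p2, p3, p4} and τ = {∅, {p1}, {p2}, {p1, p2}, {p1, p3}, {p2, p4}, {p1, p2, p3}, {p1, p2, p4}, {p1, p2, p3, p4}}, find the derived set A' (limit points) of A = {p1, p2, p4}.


A' = {p3, p4}

For each x ∈ X, list the open sets U ∈ τ with x ∈ U, then check whether U ∩ (A ∖ {x}) ≠ ∅ for every such U.
  x = p1: open {p1} ∋ x has {p1} ∩ (A ∖ {p1}) = ∅, so x is NOT a limit point.
  x = p2: open {p2} ∋ x has {p2} ∩ (A ∖ {p2}) = ∅, so x is NOT a limit point.
  x = p3: opens ∋ x are {p1, p3}, {p1, p2, p3}, {p1, p2, p3, p4}; each meets A ∖ {p3}, so x IS a limit point.
  x = p4: opens ∋ x are {p2, p4}, {p1, p2, p4}, {p1, p2, p3, p4}; each meets A ∖ {p4}, so x IS a limit point.
Collecting: A' = {p3, p4}.


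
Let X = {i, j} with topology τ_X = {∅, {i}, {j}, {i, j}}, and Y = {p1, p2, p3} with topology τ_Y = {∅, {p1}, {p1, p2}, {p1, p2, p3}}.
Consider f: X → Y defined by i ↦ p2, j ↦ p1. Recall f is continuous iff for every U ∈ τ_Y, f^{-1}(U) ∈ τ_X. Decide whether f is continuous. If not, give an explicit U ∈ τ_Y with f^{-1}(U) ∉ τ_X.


f IS continuous.

Compute f^{-1}(U) for each U ∈ τ_Y:
  U = ∅: f^{-1}(U) = ∅ ∈ τ_X ✓.
  U = {p1}: f^{-1}(U) = {j} ∈ τ_X ✓.
  U = {p1, p2}: f^{-1}(U) = {i, j} ∈ τ_X ✓.
  U = {p1, p2, p3}: f^{-1}(U) = {i, j} ∈ τ_X ✓.
Every preimage lies in τ_X, so f IS continuous.
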